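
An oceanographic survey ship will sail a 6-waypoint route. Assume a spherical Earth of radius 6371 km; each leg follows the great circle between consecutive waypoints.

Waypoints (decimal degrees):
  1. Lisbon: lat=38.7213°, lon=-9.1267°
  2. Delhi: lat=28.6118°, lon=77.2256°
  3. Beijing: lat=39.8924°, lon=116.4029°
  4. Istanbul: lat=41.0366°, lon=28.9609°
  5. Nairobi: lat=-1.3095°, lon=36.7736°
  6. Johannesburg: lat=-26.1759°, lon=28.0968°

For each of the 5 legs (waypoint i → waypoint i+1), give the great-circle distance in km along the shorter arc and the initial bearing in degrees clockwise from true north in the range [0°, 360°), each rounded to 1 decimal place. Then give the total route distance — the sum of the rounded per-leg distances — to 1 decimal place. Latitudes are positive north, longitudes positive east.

Leg 1: φ1=0.6758142, φ2=0.4993701, Δφ=-0.1764441, Δλ=1.5071320 rad; a=sin²(Δφ/2)+cosφ1·cosφ2·sin²(Δλ/2)=0.3284368437; c=2·atan2(√a, √(1-a))=1.220553063; dist=6371·c=7776.144 ≈ 7776.1 km; running total=7776.1 km
Leg 1 bearing: y=sinΔλ·cosφ2=0.87610587, x=cosφ1·sinφ2-sinφ1·cosφ2·cosΔλ=0.33867807; θ=atan2(y, x)=68.8649° ≈ 68.9°
Leg 2: φ1=0.4993701, φ2=0.6962537, Δφ=0.1968836, Δλ=0.6837729 rad; a=sin²(Δφ/2)+cosφ1·cosφ2·sin²(Δλ/2)=0.0853690716; c=2·atan2(√a, √(1-a))=0.593010741; dist=6371·c=3778.071 ≈ 3778.1 km; running total=11554.2 km
Leg 2 bearing: y=sinΔλ·cosφ2=0.48468902, x=cosφ1·sinφ2-sinφ1·cosφ2·cosΔλ=0.27821093; θ=atan2(y, x)=60.1442° ≈ 60.1°
Leg 3: φ1=0.6962537, φ2=0.7162238, Δφ=0.0199701, Δλ=-1.5261508 rad; a=sin²(Δφ/2)+cosφ1·cosφ2·sin²(Δλ/2)=0.2765498690; c=2·atan2(√a, √(1-a))=1.107499005; dist=6371·c=7055.876 ≈ 7055.9 km; running total=18610.1 km
Leg 3 bearing: y=sinΔλ·cosφ2=-0.75353873, x=cosφ1·sinφ2-sinφ1·cosφ2·cosΔλ=0.48214058; θ=atan2(y, x)=-57.3875° <0 so +360° → 302.6125° ≈ 302.6°
Leg 4: φ1=0.7162238, φ2=-0.0228551, Δφ=-0.7390789, Δλ=0.1363573 rad; a=sin²(Δφ/2)+cosφ1·cosφ2·sin²(Δλ/2)=0.1339551716; c=2·atan2(√a, √(1-a))=0.749411837; dist=6371·c=4774.503 ≈ 4774.5 km; running total=23384.6 km
Leg 4 bearing: y=sinΔλ·cosφ2=0.13589967, x=cosφ1·sinφ2-sinφ1·cosφ2·cosΔλ=-0.66751480; θ=atan2(y, x)=168.4924° ≈ 168.5°
Leg 5: φ1=-0.0228551, φ2=-0.4568556, Δφ=-0.4340006, Δλ=-0.1514387 rad; a=sin²(Δφ/2)+cosφ1·cosφ2·sin²(Δλ/2)=0.0514888746; c=2·atan2(√a, √(1-a))=0.457810777; dist=6371·c=2916.712 ≈ 2916.7 km; running total=26301.3 km
Leg 5 bearing: y=sinΔλ·cosφ2=-0.13538890, x=cosφ1·sinφ2-sinφ1·cosφ2·cosΔλ=-0.42073855; θ=atan2(y, x)=-162.1624° <0 so +360° → 197.8376° ≈ 197.8°

Leg 1: dist=7776.1 km, bearing=68.9°
Leg 2: dist=3778.1 km, bearing=60.1°
Leg 3: dist=7055.9 km, bearing=302.6°
Leg 4: dist=4774.5 km, bearing=168.5°
Leg 5: dist=2916.7 km, bearing=197.8°
Total: 26301.3 km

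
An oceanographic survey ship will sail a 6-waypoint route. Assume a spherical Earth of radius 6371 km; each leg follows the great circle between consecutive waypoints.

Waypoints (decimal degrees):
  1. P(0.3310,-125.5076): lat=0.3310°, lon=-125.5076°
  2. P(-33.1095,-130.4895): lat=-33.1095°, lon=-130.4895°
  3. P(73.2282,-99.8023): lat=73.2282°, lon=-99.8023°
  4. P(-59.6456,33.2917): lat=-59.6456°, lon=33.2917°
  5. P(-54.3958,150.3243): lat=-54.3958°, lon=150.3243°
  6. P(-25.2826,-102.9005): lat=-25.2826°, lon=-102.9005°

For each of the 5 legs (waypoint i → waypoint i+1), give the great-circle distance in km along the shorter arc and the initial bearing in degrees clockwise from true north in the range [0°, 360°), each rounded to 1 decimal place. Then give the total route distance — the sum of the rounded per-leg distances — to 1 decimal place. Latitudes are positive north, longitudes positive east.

Leg 1: dist=3754.8 km, bearing=187.5°
Leg 2: dist=12050.1 km, bearing=8.9°
Leg 3: dist=17546.0 km, bearing=77.5°
Leg 4: dist=6159.9 km, bearing=140.9°
Leg 5: dist=8755.2 km, bearing=118.0°
Total: 48266.0 km

Leg 1: φ1=0.0057770, φ2=-0.5778698, Δφ=-0.5836468, Δλ=-0.0869506 rad; a=sin²(Δφ/2)+cosφ1·cosφ2·sin²(Δλ/2)=0.0843529059; c=2·atan2(√a, √(1-a))=0.589364303; dist=6371·c=3754.840 ≈ 3754.8 km; running total=3754.8 km
Leg 1 bearing: y=sinΔλ·cosφ2=-0.07274050, x=cosφ1·sinφ2-sinφ1·cosφ2·cosΔλ=-0.55105244; θ=atan2(y, x)=-172.4803° <0 so +360° → 187.5197° ≈ 187.5°
Leg 2: φ1=-0.5778698, φ2=1.2780732, Δφ=1.8559430, Δλ=0.5355927 rad; a=sin²(Δφ/2)+cosφ1·cosφ2·sin²(Δλ/2)=0.6575726198; c=2·atan2(√a, √(1-a))=1.891406015; dist=6371·c=12050.148 ≈ 12050.1 km; running total=15804.9 km
Leg 2 bearing: y=sinΔλ·cosφ2=0.14726713, x=cosφ1·sinφ2-sinφ1·cosφ2·cosΔλ=0.93754780; θ=atan2(y, x)=8.9269° ≈ 8.9°
Leg 3: φ1=1.2780732, φ2=-1.0410121, Δφ=-2.3190853, Δλ=2.3229285 rad; a=sin²(Δφ/2)+cosφ1·cosφ2·sin²(Δλ/2)=0.9629175803; c=2·atan2(√a, √(1-a))=2.754035816; dist=6371·c=17545.962 ≈ 17546.0 km; running total=33350.9 km
Leg 3 bearing: y=sinΔλ·cosφ2=0.36902159, x=cosφ1·sinφ2-sinφ1·cosφ2·cosΔλ=0.08156178; θ=atan2(y, x)=77.5368° ≈ 77.5°
Leg 4: φ1=-1.0410121, φ2=-0.9493858, Δφ=0.0916263, Δλ=2.0426042 rad; a=sin²(Δφ/2)+cosφ1·cosφ2·sin²(Δλ/2)=0.2160570743; c=2·atan2(√a, √(1-a))=0.966861251; dist=6371·c=6159.873 ≈ 6159.9 km; running total=39510.8 km
Leg 4 bearing: y=sinΔλ·cosφ2=0.51857800, x=cosφ1·sinφ2-sinφ1·cosφ2·cosΔλ=-0.63920460; θ=atan2(y, x)=140.9480° ≈ 140.9°
Leg 5: φ1=-0.9493858, φ2=-0.4412646, Δφ=0.5081212, Δλ=-4.4196065 rad; a=sin²(Δφ/2)+cosφ1·cosφ2·sin²(Δλ/2)=0.4023447417; c=2·atan2(√a, √(1-a))=1.374222272; dist=6371·c=8755.170 ≈ 8755.2 km; running total=48266.0 km
Leg 5 bearing: y=sinΔλ·cosφ2=0.86573310, x=cosφ1·sinφ2-sinφ1·cosφ2·cosΔλ=-0.46082535; θ=atan2(y, x)=118.0261° ≈ 118.0°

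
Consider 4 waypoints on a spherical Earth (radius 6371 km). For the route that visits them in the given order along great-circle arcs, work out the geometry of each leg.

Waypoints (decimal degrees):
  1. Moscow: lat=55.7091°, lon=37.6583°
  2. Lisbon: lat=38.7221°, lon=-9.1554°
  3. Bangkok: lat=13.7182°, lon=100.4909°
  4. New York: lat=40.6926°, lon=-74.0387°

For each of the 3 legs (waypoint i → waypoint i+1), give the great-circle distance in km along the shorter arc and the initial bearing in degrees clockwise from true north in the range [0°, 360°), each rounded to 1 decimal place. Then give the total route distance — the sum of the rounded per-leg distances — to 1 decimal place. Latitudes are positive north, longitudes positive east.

Leg 1: dist=3908.6 km, bearing=261.1°
Leg 2: dist=10687.2 km, bearing=66.9°
Leg 3: dist=13938.6 km, bearing=354.9°
Total: 28534.4 km

Leg 1: φ1=0.9723072, φ2=0.6758281, Δφ=-0.2964791, Δλ=-0.8170532 rad; a=sin²(Δφ/2)+cosφ1·cosφ2·sin²(Δλ/2)=0.0911821567; c=2·atan2(√a, √(1-a))=0.613503958; dist=6371·c=3908.634 ≈ 3908.6 km; running total=3908.6 km
Leg 1 bearing: y=sinΔλ·cosφ2=-0.56886112, x=cosφ1·sinφ2-sinφ1·cosφ2·cosΔλ=-0.08870685; θ=atan2(y, x)=-98.8632° <0 so +360° → 261.1368° ≈ 261.1°
Leg 2: φ1=0.6758281, φ2=0.2394278, Δφ=-0.4364004, Δλ=1.9136889 rad; a=sin²(Δφ/2)+cosφ1·cosφ2·sin²(Δλ/2)=0.5532406045; c=2·atan2(√a, √(1-a))=1.677479788; dist=6371·c=10687.224 ≈ 10687.2 km; running total=14595.8 km
Leg 2 bearing: y=sinΔλ·cosφ2=0.91492053, x=cosφ1·sinφ2-sinφ1·cosφ2·cosΔλ=0.38933556; θ=atan2(y, x)=66.9483° ≈ 66.9°
Leg 3: φ1=0.2394278, φ2=0.7102199, Δφ=0.4707921, Δλ=-3.0461162 rad; a=sin²(Δφ/2)+cosφ1·cosφ2·sin²(Δλ/2)=0.7893074784; c=2·atan2(√a, √(1-a))=2.187825805; dist=6371·c=13938.638 ≈ 13938.6 km; running total=28534.4 km
Leg 3 bearing: y=sinΔλ·cosφ2=-0.07228211, x=cosφ1·sinφ2-sinφ1·cosφ2·cosΔλ=0.81239155; θ=atan2(y, x)=-5.0845° <0 so +360° → 354.9155° ≈ 354.9°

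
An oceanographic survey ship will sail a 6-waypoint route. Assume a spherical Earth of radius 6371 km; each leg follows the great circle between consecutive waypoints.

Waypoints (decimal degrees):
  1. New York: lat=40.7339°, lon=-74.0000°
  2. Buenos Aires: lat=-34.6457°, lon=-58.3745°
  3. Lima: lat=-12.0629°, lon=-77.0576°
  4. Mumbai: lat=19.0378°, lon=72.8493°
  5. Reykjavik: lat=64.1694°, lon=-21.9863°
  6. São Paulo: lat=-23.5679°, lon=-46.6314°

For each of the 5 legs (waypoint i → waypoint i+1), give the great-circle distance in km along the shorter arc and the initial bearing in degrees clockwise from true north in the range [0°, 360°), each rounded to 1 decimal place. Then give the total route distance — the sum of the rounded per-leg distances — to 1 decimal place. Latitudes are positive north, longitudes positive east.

Leg 1: dist=8533.1 km, bearing=166.8°
Leg 2: dist=3140.7 km, bearing=318.6°
Leg 3: dist=16704.4 km, bearing=72.7°
Leg 4: dist=8339.2 km, bearing=333.3°
Leg 5: dist=9987.8 km, bearing=202.5°
Total: 46705.2 km

Leg 1: φ1=0.7109407, φ2=-0.6046815, Δφ=-1.3156222, Δλ=0.2727164 rad; a=sin²(Δφ/2)+cosφ1·cosφ2·sin²(Δλ/2)=0.3853123744; c=2·atan2(√a, √(1-a))=1.339360555; dist=6371·c=8533.066 ≈ 8533.1 km; running total=8533.1 km
Leg 1 bearing: y=sinΔλ·cosφ2=0.22158845, x=cosφ1·sinφ2-sinφ1·cosφ2·cosΔλ=-0.94777927; θ=atan2(y, x)=166.8408° ≈ 166.8°
Leg 2: φ1=-0.6046815, φ2=-0.2105373, Δφ=0.3941442, Δλ=-0.3260816 rad; a=sin²(Δφ/2)+cosφ1·cosφ2·sin²(Δλ/2)=0.0595343289; c=2·atan2(√a, √(1-a))=0.492969721; dist=6371·c=3140.710 ≈ 3140.7 km; running total=11673.8 km
Leg 2 bearing: y=sinΔλ·cosφ2=-0.31326023, x=cosφ1·sinφ2-sinφ1·cosφ2·cosΔλ=0.35472243; θ=atan2(y, x)=-41.4482° <0 so +360° → 318.5518° ≈ 318.6°
Leg 3: φ1=-0.2105373, φ2=0.3322723, Δφ=0.5428096, Δλ=2.6163690 rad; a=sin²(Δφ/2)+cosφ1·cosφ2·sin²(Δλ/2)=0.9339985918; c=2·atan2(√a, √(1-a))=2.621951009; dist=6371·c=16704.4499 ≈ 16704.4 km; running total=28378.2 km
Leg 3 bearing: y=sinΔλ·cosφ2=0.47398140, x=cosφ1·sinφ2-sinφ1·cosφ2·cosΔλ=0.14806255; θ=atan2(y, x)=72.6522° ≈ 72.7°
Leg 4: φ1=0.3322723, φ2=1.1199673, Δφ=0.7876950, Δλ=-1.6551935 rad; a=sin²(Δφ/2)+cosφ1·cosφ2·sin²(Δλ/2)=0.3705597185; c=2·atan2(√a, √(1-a))=1.308933250; dist=6371·c=8339.214 ≈ 8339.2 km; running total=36717.4 km
Leg 4 bearing: y=sinΔλ·cosφ2=-0.43416103, x=cosφ1·sinφ2-sinφ1·cosφ2·cosΔλ=0.86283547; θ=atan2(y, x)=-26.7106° <0 so +360° → 333.2894° ≈ 333.3°
Leg 5: φ1=1.1199673, φ2=-0.4113375, Δφ=-1.5313048, Δλ=-0.4301381 rad; a=sin²(Δφ/2)+cosφ1·cosφ2·sin²(Δλ/2)=0.4984489239; c=2·atan2(√a, √(1-a))=1.567694170; dist=6371·c=9987.780 ≈ 9987.8 km; running total=46705.2 km
Leg 5 bearing: y=sinΔλ·cosφ2=-0.38221340, x=cosφ1·sinφ2-sinφ1·cosφ2·cosΔλ=-0.92406888; θ=atan2(y, x)=-157.5290° <0 so +360° → 202.4710° ≈ 202.5°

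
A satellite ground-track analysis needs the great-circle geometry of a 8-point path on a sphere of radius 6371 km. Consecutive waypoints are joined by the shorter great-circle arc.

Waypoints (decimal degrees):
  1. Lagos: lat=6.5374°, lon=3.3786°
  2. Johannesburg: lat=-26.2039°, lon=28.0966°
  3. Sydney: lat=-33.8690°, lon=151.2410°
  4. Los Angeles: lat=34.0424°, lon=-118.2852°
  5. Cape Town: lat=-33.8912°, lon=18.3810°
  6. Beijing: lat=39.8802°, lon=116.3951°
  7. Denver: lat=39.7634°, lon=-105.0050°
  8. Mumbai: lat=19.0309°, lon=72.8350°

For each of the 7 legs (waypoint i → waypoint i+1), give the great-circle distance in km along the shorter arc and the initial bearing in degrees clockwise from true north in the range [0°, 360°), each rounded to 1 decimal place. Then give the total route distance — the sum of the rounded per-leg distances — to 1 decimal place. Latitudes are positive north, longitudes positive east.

Leg 1: dist=4512.8 km, bearing=144.8°
Leg 2: dist=11039.3 km, bearing=135.2°
Leg 3: dist=12067.1 km, bearing=60.9°
Leg 4: dist=16049.6 km, bearing=102.3°
Leg 5: dist=12955.3 km, bearing=58.1°
Leg 6: dist=10213.8 km, bearing=30.6°
Leg 7: dist=13473.6 km, bearing=2.4°
Total: 80311.5 km

Leg 1: φ1=0.1140992, φ2=-0.4573443, Δφ=-0.5714435, Δλ=0.4314105 rad; a=sin²(Δφ/2)+cosφ1·cosφ2·sin²(Δλ/2)=0.1202756014; c=2·atan2(√a, √(1-a))=0.708330896; dist=6371·c=4512.776 ≈ 4512.8 km; running total=4512.8 km
Leg 1 bearing: y=sinΔλ·cosφ2=0.37517824, x=cosφ1·sinφ2-sinφ1·cosφ2·cosΔλ=-0.53148736; θ=atan2(y, x)=144.7816° ≈ 144.8°
Leg 2: φ1=-0.4573443, φ2=-0.5911256, Δφ=-0.1337812, Δλ=2.1492752 rad; a=sin²(Δφ/2)+cosφ1·cosφ2·sin²(Δλ/2)=0.5806178586; c=2·atan2(√a, √(1-a))=1.732738952; dist=6371·c=11039.280 ≈ 11039.3 km; running total=15552.1 km
Leg 2 bearing: y=sinΔλ·cosφ2=0.69521793, x=cosφ1·sinφ2-sinφ1·cosφ2·cosΔλ=-0.70048203; θ=atan2(y, x)=135.2161° ≈ 135.2°
Leg 3: φ1=-0.5911256, φ2=0.5941520, Δφ=1.1852775, Δλ=-4.7041196 rad; a=sin²(Δφ/2)+cosφ1·cosφ2·sin²(Δλ/2)=0.6588335824; c=2·atan2(√a, √(1-a))=1.894064525; dist=6371·c=12067.085 ≈ 12067.1 km; running total=27619.2 km
Leg 3 bearing: y=sinΔλ·cosφ2=0.82859520, x=cosφ1·sinφ2-sinφ1·cosφ2·cosΔλ=0.46099628; θ=atan2(y, x)=60.9102° ≈ 60.9°
Leg 4: φ1=0.5941520, φ2=-0.5915130, Δφ=-1.1856650, Δλ=2.3852752 rad; a=sin²(Δφ/2)+cosφ1·cosφ2·sin²(Δλ/2)=0.9062348587; c=2·atan2(√a, √(1-a))=2.519172221; dist=6371·c=16049.646 ≈ 16049.6 km; running total=43668.8 km
Leg 4 bearing: y=sinΔλ·cosφ2=0.56965269, x=cosφ1·sinφ2-sinφ1·cosφ2·cosΔλ=-0.12405150; θ=atan2(y, x)=102.2853° ≈ 102.3°
Leg 5: φ1=-0.5915130, φ2=0.6960408, Δφ=1.2875538, Δλ=1.7106688 rad; a=sin²(Δφ/2)+cosφ1·cosφ2·sin²(Δλ/2)=0.7231725619; c=2·atan2(√a, √(1-a))=2.033473190; dist=6371·c=12955.258 ≈ 12955.3 km; running total=56624.1 km
Leg 5 bearing: y=sinΔλ·cosφ2=0.75989231, x=cosφ1·sinφ2-sinφ1·cosφ2·cosΔλ=0.47258830; θ=atan2(y, x)=58.1219° ≈ 58.1°
Leg 6: φ1=0.6960408, φ2=0.6940023, Δφ=-0.0020385, Δλ=-3.8641607 rad; a=sin²(Δφ/2)+cosφ1·cosφ2·sin²(Δλ/2)=0.5161821996; c=2·atan2(√a, √(1-a))=1.603166379; dist=6371·c=10213.773 ≈ 10213.8 km; running total=66837.9 km
Leg 6 bearing: y=sinΔλ·cosφ2=0.50834632, x=cosφ1·sinφ2-sinφ1·cosφ2·cosΔλ=0.86054434; θ=atan2(y, x)=30.5715° ≈ 30.6°
Leg 7: φ1=0.6940023, φ2=0.3321519, Δφ=-0.3618504, Δλ=3.1038935 rad; a=sin²(Δφ/2)+cosφ1·cosφ2·sin²(Δλ/2)=0.7587978886; c=2·atan2(√a, √(1-a))=2.114834980; dist=6371·c=13473.614 ≈ 13473.6 km; running total=80311.5 km
Leg 7 bearing: y=sinΔλ·cosφ2=0.03563014, x=cosφ1·sinφ2-sinφ1·cosφ2·cosΔλ=0.85488309; θ=atan2(y, x)=2.3866° ≈ 2.4°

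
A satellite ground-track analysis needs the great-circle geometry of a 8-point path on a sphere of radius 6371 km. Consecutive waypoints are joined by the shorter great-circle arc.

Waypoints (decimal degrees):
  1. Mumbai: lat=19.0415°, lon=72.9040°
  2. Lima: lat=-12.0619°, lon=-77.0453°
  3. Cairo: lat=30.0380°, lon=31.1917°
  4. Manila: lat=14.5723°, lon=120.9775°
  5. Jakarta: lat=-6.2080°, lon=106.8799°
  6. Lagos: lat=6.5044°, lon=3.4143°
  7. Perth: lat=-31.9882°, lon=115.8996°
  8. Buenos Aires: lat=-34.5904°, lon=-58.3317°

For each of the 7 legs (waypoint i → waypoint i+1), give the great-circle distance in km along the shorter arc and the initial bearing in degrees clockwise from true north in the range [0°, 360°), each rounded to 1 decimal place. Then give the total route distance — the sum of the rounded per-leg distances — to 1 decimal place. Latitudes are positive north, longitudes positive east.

Leg 1: φ1=0.3323369, φ2=-0.2105199, Δφ=-0.5428567, Δλ=-2.6171090 rad; a=sin²(Δφ/2)+cosφ1·cosφ2·sin²(Δλ/2)=0.9341661580; c=2·atan2(√a, √(1-a))=2.622626303; dist=6371·c=16708.752 ≈ 16708.8 km; running total=16708.8 km
Leg 1 bearing: y=sinΔλ·cosφ2=-0.48971043, x=cosφ1·sinφ2-sinφ1·cosφ2·cosΔλ=0.07863007; θ=atan2(y, x)=-80.8782° <0 so +360° → 279.1218° ≈ 279.1°
Leg 2: φ1=-0.2105199, φ2=0.5242620, Δφ=0.7347819, Δλ=1.8890920 rad; a=sin²(Δφ/2)+cosφ1·cosφ2·sin²(Δλ/2)=0.6847701583; c=2·atan2(√a, √(1-a))=1.949310598; dist=6371·c=12419.058 ≈ 12419.1 km; running total=29127.9 km
Leg 2 bearing: y=sinΔλ·cosφ2=0.82220995, x=cosφ1·sinφ2-sinφ1·cosφ2·cosΔλ=0.43290964; θ=atan2(y, x)=62.2323° ≈ 62.2°
Leg 3: φ1=0.5242620, φ2=0.2543346, Δφ=-0.2699274, Δλ=1.5670578 rad; a=sin²(Δφ/2)+cosφ1·cosφ2·sin²(Δλ/2)=0.4354612505; c=2·atan2(√a, √(1-a))=1.441357687; dist=6371·c=9182.890 ≈ 9182.9 km; running total=38310.8 km
Leg 3 bearing: y=sinΔλ·cosφ2=0.96782416, x=cosφ1·sinφ2-sinφ1·cosφ2·cosΔλ=0.21599861; θ=atan2(y, x)=77.4189° ≈ 77.4°
Leg 4: φ1=0.2543346, φ2=-0.1083500, Δφ=-0.3626847, Δλ=-0.2460495 rad; a=sin²(Δφ/2)+cosφ1·cosφ2·sin²(Δλ/2)=0.0470151347; c=2·atan2(√a, √(1-a))=0.437131538; dist=6371·c=2784.965 ≈ 2785.0 km; running total=41095.8 km
Leg 4 bearing: y=sinΔλ·cosφ2=-0.24214603, x=cosφ1·sinφ2-sinφ1·cosφ2·cosΔλ=-0.34725228; θ=atan2(y, x)=-145.1112° <0 so +360° → 214.8888° ≈ 214.9°
Leg 5: φ1=-0.1083500, φ2=0.1135232, Δφ=0.2218732, Δλ=-1.8058154 rad; a=sin²(Δφ/2)+cosφ1·cosφ2·sin²(Δλ/2)=0.6211278622; c=2·atan2(√a, √(1-a))=1.815486485; dist=6371·c=11566.464 ≈ 11566.5 km; running total=52662.3 km
Leg 5 bearing: y=sinΔλ·cosφ2=-0.96625001, x=cosφ1·sinφ2-sinφ1·cosφ2·cosΔλ=0.08759610; θ=atan2(y, x)=-84.8200° <0 so +360° → 275.1800° ≈ 275.2°
Leg 6: φ1=0.1135232, φ2=-0.5582994, Δφ=-0.6718226, Δλ=1.9632388 rad; a=sin²(Δφ/2)+cosφ1·cosφ2·sin²(Δλ/2)=0.6911479622; c=2·atan2(√a, √(1-a))=1.963076009; dist=6371·c=12506.757 ≈ 12506.8 km; running total=65169.1 km
Leg 6 bearing: y=sinΔλ·cosφ2=0.78367834, x=cosφ1·sinφ2-sinφ1·cosφ2·cosΔλ=-0.48958971; θ=atan2(y, x)=121.9944° ≈ 122.0°
Leg 7: φ1=-0.5582994, φ2=-0.6037164, Δφ=-0.0454170, Δλ=-3.0409098 rad; a=sin²(Δφ/2)+cosφ1·cosφ2·sin²(Δλ/2)=0.6969773230; c=2·atan2(√a, √(1-a))=1.975726570; dist=6371·c=12587.354 ≈ 12587.4 km; running total=77756.5 km
Leg 7 bearing: y=sinΔλ·cosφ2=-0.08274530, x=cosφ1·sinφ2-sinφ1·cosφ2·cosΔλ=-0.91539770; θ=atan2(y, x)=-174.8349° <0 so +360° → 185.1651° ≈ 185.2°

Leg 1: dist=16708.8 km, bearing=279.1°
Leg 2: dist=12419.1 km, bearing=62.2°
Leg 3: dist=9182.9 km, bearing=77.4°
Leg 4: dist=2785.0 km, bearing=214.9°
Leg 5: dist=11566.5 km, bearing=275.2°
Leg 6: dist=12506.8 km, bearing=122.0°
Leg 7: dist=12587.4 km, bearing=185.2°
Total: 77756.5 km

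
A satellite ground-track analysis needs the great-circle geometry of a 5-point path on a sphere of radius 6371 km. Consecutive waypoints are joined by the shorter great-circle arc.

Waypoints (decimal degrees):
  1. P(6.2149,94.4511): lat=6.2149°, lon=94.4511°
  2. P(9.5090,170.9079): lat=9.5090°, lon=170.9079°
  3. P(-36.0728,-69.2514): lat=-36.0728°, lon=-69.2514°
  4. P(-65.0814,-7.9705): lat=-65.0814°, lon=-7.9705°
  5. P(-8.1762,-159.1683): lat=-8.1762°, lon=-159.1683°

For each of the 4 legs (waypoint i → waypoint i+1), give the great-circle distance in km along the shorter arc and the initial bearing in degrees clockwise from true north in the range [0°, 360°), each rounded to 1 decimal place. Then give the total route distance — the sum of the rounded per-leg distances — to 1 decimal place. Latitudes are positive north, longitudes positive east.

Leg 1: φ1=0.1084705, φ2=0.1659634, Δφ=0.0574929, Δλ=1.3344229 rad; a=sin²(Δφ/2)+cosφ1·cosφ2·sin²(Δλ/2)=0.3762560797; c=2·atan2(√a, √(1-a))=1.320709753; dist=6371·c=8414.242 ≈ 8414.2 km; running total=8414.2 km
Leg 1 bearing: y=sinΔλ·cosφ2=0.95883536, x=cosφ1·sinφ2-sinφ1·cosφ2·cosΔλ=0.13922829; θ=atan2(y, x)=81.7381° ≈ 81.7°
Leg 2: φ1=0.1659634, φ2=-0.6295891, Δφ=-0.7955525, Δλ=-4.1915705 rad; a=sin²(Δφ/2)+cosφ1·cosφ2·sin²(Δλ/2)=0.7469670948; c=2·atan2(√a, √(1-a))=2.087404956; dist=6371·c=13298.857 ≈ 13298.9 km; running total=21713.1 km
Leg 2 bearing: y=sinΔλ·cosφ2=0.70110283, x=cosφ1·sinφ2-sinφ1·cosφ2·cosΔλ=-0.51427992; θ=atan2(y, x)=126.2612° ≈ 126.3°
Leg 3: φ1=-0.6295891, φ2=-1.1358847, Δφ=-0.5062956, Δλ=1.0695535 rad; a=sin²(Δφ/2)+cosφ1·cosφ2·sin²(Δλ/2)=0.1511812767; c=2·atan2(√a, √(1-a))=0.798701726; dist=6371·c=5088.529 ≈ 5088.5 km; running total=26801.6 km
Leg 3 bearing: y=sinΔλ·cosφ2=0.36950074, x=cosφ1·sinφ2-sinφ1·cosφ2·cosΔλ=-0.61381691; θ=atan2(y, x)=148.9532° ≈ 149.0°
Leg 4: φ1=-1.1358847, φ2=-0.1427016, Δφ=0.9931831, Δλ=-2.6388994 rad; a=sin²(Δφ/2)+cosφ1·cosφ2·sin²(Δλ/2)=0.6182377664; c=2·atan2(√a, √(1-a))=1.809533219; dist=6371·c=11528.536 ≈ 11528.5 km; running total=38330.1 km
Leg 4 bearing: y=sinΔλ·cosφ2=-0.47689014, x=cosφ1·sinφ2-sinφ1·cosφ2·cosΔλ=-0.84655485; θ=atan2(y, x)=-150.6061° <0 so +360° → 209.3939° ≈ 209.4°

Leg 1: dist=8414.2 km, bearing=81.7°
Leg 2: dist=13298.9 km, bearing=126.3°
Leg 3: dist=5088.5 km, bearing=149.0°
Leg 4: dist=11528.5 km, bearing=209.4°
Total: 38330.1 km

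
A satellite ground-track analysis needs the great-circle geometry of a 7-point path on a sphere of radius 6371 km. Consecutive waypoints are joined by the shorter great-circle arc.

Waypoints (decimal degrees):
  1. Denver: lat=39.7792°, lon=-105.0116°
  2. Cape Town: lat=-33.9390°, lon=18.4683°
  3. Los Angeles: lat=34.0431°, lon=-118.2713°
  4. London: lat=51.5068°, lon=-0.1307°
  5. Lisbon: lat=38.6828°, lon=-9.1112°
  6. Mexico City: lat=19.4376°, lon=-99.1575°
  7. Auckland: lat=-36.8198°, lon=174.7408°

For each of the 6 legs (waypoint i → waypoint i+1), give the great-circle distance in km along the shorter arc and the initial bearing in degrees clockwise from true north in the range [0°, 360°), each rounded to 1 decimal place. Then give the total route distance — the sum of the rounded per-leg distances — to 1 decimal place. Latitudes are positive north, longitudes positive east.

Leg 1: φ1=0.6942780, φ2=-0.5923473, Δφ=-1.2866253, Δλ=2.1551308 rad; a=sin²(Δφ/2)+cosφ1·cosφ2·sin²(Δλ/2)=0.8544722285; c=2·atan2(√a, √(1-a))=2.358796745; dist=6371·c=15027.894 ≈ 15027.9 km; running total=15027.9 km
Leg 1 bearing: y=sinΔλ·cosφ2=0.69197933, x=cosφ1·sinφ2-sinφ1·cosφ2·cosΔλ=-0.13624376; θ=atan2(y, x)=101.1385° ≈ 101.1°
Leg 2: φ1=-0.5923473, φ2=0.5941642, Δφ=1.1865115, Δλ=-2.3865562 rad; a=sin²(Δφ/2)+cosφ1·cosφ2·sin²(Δλ/2)=0.9065911006; c=2·atan2(√a, √(1-a))=2.520395355; dist=6371·c=16057.439 ≈ 16057.4 km; running total=31085.3 km
Leg 2 bearing: y=sinΔλ·cosφ2=-0.56786361, x=cosφ1·sinφ2-sinφ1·cosφ2·cosΔλ=0.12753679; θ=atan2(y, x)=-77.3419° <0 so +360° → 282.6581° ≈ 282.7°
Leg 3: φ1=0.5941642, φ2=0.8989632, Δφ=0.3047991, Δλ=2.0619425 rad; a=sin²(Δφ/2)+cosφ1·cosφ2·sin²(Δλ/2)=0.4025440166; c=2·atan2(√a, √(1-a))=1.374628632; dist=6371·c=8757.759 ≈ 8757.8 km; running total=39843.1 km
Leg 3 bearing: y=sinΔλ·cosφ2=0.54884707, x=cosφ1·sinφ2-sinφ1·cosφ2·cosΔλ=0.81288143; θ=atan2(y, x)=34.0267° ≈ 34.0°
Leg 4: φ1=0.8989632, φ2=0.6751422, Δφ=-0.2238210, Δλ=-0.1567393 rad; a=sin²(Δφ/2)+cosφ1·cosφ2·sin²(Δλ/2)=0.0154498019; c=2·atan2(√a, √(1-a))=0.249239079; dist=6371·c=1587.902 ≈ 1587.9 km; running total=41431.0 km
Leg 4 bearing: y=sinΔλ·cosφ2=-0.12185316, x=cosφ1·sinφ2-sinφ1·cosφ2·cosΔλ=-0.21446732; θ=atan2(y, x)=-150.3962° <0 so +360° → 209.6038° ≈ 209.6°
Leg 5: φ1=0.6751422, φ2=0.3392501, Δφ=-0.3358921, Δλ=-1.5716044 rad; a=sin²(Δφ/2)+cosφ1·cosφ2·sin²(Δλ/2)=0.3963022747; c=2·atan2(√a, √(1-a))=1.361884560; dist=6371·c=8676.567 ≈ 8676.6 km; running total=50107.6 km
Leg 5 bearing: y=sinΔλ·cosφ2=-0.94300417, x=cosφ1·sinφ2-sinφ1·cosφ2·cosΔλ=0.26025039; θ=atan2(y, x)=-74.5716° <0 so +360° → 285.4284° ≈ 285.4°
Leg 6: φ1=0.3392501, φ2=-0.6426267, Δφ=-0.9818769, Δλ=4.7804272 rad; a=sin²(Δφ/2)+cosφ1·cosφ2·sin²(Δλ/2)=0.5740564555; c=2·atan2(√a, √(1-a))=1.719456191; dist=6371·c=10954.655 ≈ 10954.7 km; running total=61062.3 km
Leg 6 bearing: y=sinΔλ·cosφ2=-0.79867214, x=cosφ1·sinφ2-sinφ1·cosφ2·cosΔλ=-0.58325413; θ=atan2(y, x)=-126.1399° <0 so +360° → 233.8601° ≈ 233.9°

Leg 1: dist=15027.9 km, bearing=101.1°
Leg 2: dist=16057.4 km, bearing=282.7°
Leg 3: dist=8757.8 km, bearing=34.0°
Leg 4: dist=1587.9 km, bearing=209.6°
Leg 5: dist=8676.6 km, bearing=285.4°
Leg 6: dist=10954.7 km, bearing=233.9°
Total: 61062.3 km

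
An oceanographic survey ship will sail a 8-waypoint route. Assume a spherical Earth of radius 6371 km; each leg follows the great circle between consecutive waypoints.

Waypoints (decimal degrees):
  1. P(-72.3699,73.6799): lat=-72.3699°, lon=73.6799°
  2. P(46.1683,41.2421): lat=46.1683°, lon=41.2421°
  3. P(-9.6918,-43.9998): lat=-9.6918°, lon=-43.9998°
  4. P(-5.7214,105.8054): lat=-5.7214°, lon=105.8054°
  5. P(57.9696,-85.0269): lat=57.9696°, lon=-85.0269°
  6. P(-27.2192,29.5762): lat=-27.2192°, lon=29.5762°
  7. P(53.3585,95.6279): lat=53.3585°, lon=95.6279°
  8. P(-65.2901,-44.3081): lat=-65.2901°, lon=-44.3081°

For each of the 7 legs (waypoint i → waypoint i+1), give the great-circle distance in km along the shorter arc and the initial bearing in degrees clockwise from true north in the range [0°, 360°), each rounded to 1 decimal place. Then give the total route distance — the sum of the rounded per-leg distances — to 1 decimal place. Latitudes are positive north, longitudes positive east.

Leg 1: φ1=-1.2630930, φ2=0.8057888, Δφ=2.0688819, Δλ=-0.5661464 rad; a=sin²(Δφ/2)+cosφ1·cosφ2·sin²(Δλ/2)=0.7552355466; c=2·atan2(√a, √(1-a))=2.106528878; dist=6371·c=13420.695 ≈ 13420.7 km; running total=13420.7 km
Leg 1 bearing: y=sinΔλ·cosφ2=-0.37146846, x=cosφ1·sinφ2-sinφ1·cosφ2·cosΔλ=0.77551947; θ=atan2(y, x)=-25.5941° <0 so +360° → 334.4059° ≈ 334.4°
Leg 2: φ1=0.8057888, φ2=-0.1691538, Δφ=-0.9749427, Δλ=-1.4877518 rad; a=sin²(Δφ/2)+cosφ1·cosφ2·sin²(Δλ/2)=0.5324083766; c=2·atan2(√a, √(1-a))=1.635658551; dist=6371·c=10420.781 ≈ 10420.8 km; running total=23841.5 km
Leg 2 bearing: y=sinΔλ·cosφ2=-0.98233054, x=cosφ1·sinφ2-sinφ1·cosφ2·cosΔλ=-0.17557189; θ=atan2(y, x)=-100.1335° <0 so +360° → 259.8665° ≈ 259.9°
Leg 3: φ1=-0.1691538, φ2=-0.0998573, Δφ=0.0692966, Δλ=2.6145940 rad; a=sin²(Δφ/2)+cosφ1·cosφ2·sin²(Δλ/2)=0.9154786902; c=2·atan2(√a, √(1-a))=2.551622673; dist=6371·c=16256.388 ≈ 16256.4 km; running total=40097.9 km
Leg 3 bearing: y=sinΔλ·cosφ2=0.50043605, x=cosφ1·sinφ2-sinφ1·cosφ2·cosΔλ=-0.24305059; θ=atan2(y, x)=115.9048° ≈ 115.9°
Leg 4: φ1=-0.0998573, φ2=1.0117604, Δφ=1.1116177, Δλ=-3.3306520 rad; a=sin²(Δφ/2)+cosφ1·cosφ2·sin²(Δλ/2)=0.8014193971; c=2·atan2(√a, √(1-a))=2.217850670; dist=6371·c=14129.927 ≈ 14129.9 km; running total=54227.8 km
Leg 4 bearing: y=sinΔλ·cosφ2=0.09967495, x=cosφ1·sinφ2-sinφ1·cosφ2·cosΔλ=0.79161246; θ=atan2(y, x)=7.1766° ≈ 7.2°
Leg 5: φ1=1.0117604, φ2=-0.4750647, Δφ=-1.4868250, Δλ=2.0002014 rad; a=sin²(Δφ/2)+cosφ1·cosφ2·sin²(Δλ/2)=0.7920610186; c=2·atan2(√a, √(1-a))=2.194594283; dist=6371·c=13981.760 ≈ 13981.8 km; running total=68209.6 km
Leg 5 bearing: y=sinΔλ·cosφ2=0.80853013, x=cosφ1·sinφ2-sinφ1·cosφ2·cosΔλ=0.07127739; θ=atan2(y, x)=84.9620° ≈ 85.0°
Leg 6: φ1=-0.4750647, φ2=0.9312815, Δφ=1.4063462, Δλ=1.1528196 rad; a=sin²(Δφ/2)+cosφ1·cosφ2·sin²(Δλ/2)=0.5757915220; c=2·atan2(√a, √(1-a))=1.722965954; dist=6371·c=10977.016 ≈ 10977.0 km; running total=79186.6 km
Leg 6 bearing: y=sinΔλ·cosφ2=0.54542841, x=cosφ1·sinφ2-sinφ1·cosφ2·cosΔλ=0.82433635; θ=atan2(y, x)=33.4909° ≈ 33.5°
Leg 7: φ1=0.9312815, φ2=-1.1395272, Δφ=-2.0708087, Δλ=-2.4423439 rad; a=sin²(Δφ/2)+cosφ1·cosφ2·sin²(Δλ/2)=0.9599243924; c=2·atan2(√a, √(1-a))=2.738491153; dist=6371·c=17446.927 ≈ 17446.9 km; running total=96633.5 km
Leg 7 bearing: y=sinΔλ·cosφ2=-0.26905820, x=cosφ1·sinφ2-sinφ1·cosφ2·cosΔλ=-0.28545734; θ=atan2(y, x)=-136.6940° <0 so +360° → 223.3060° ≈ 223.3°

Leg 1: dist=13420.7 km, bearing=334.4°
Leg 2: dist=10420.8 km, bearing=259.9°
Leg 3: dist=16256.4 km, bearing=115.9°
Leg 4: dist=14129.9 km, bearing=7.2°
Leg 5: dist=13981.8 km, bearing=85.0°
Leg 6: dist=10977.0 km, bearing=33.5°
Leg 7: dist=17446.9 km, bearing=223.3°
Total: 96633.5 km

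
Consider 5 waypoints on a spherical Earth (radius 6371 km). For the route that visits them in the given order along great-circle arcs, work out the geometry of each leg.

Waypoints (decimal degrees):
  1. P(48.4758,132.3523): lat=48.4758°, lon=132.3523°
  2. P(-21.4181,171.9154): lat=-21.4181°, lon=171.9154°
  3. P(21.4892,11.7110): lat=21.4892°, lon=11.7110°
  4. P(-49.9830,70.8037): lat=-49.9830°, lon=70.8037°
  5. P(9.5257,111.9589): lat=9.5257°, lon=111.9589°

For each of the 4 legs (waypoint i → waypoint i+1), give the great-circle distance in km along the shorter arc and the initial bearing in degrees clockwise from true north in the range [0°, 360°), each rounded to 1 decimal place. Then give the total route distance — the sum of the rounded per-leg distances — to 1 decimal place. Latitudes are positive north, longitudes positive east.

Leg 1: dist=8709.2 km, bearing=142.7°
Leg 2: dist=17967.8 km, bearing=273.9°
Leg 3: dist=9836.9 km, bearing=146.5°
Leg 4: dist=7724.5 km, bearing=43.9°
Total: 44238.4 km

Leg 1: φ1=0.8460623, φ2=-0.3738164, Δφ=-1.2198787, Δλ=0.6905064 rad; a=sin²(Δφ/2)+cosφ1·cosφ2·sin²(Δλ/2)=0.3988079030; c=2·atan2(√a, √(1-a))=1.367004441; dist=6371·c=8709.185 ≈ 8709.2 km; running total=8709.2 km
Leg 1 bearing: y=sinΔλ·cosφ2=0.59294173, x=cosφ1·sinφ2-sinφ1·cosφ2·cosΔλ=-0.77939768; θ=atan2(y, x)=142.7372° ≈ 142.7°
Leg 2: φ1=-0.3738164, φ2=0.3750573, Δφ=0.7488737, Δλ=-2.7960943 rad; a=sin²(Δφ/2)+cosφ1·cosφ2·sin²(Δλ/2)=0.9744055228; c=2·atan2(√a, √(1-a))=2.820246318; dist=6371·c=17967.789 ≈ 17967.8 km; running total=26677.0 km
Leg 2 bearing: y=sinΔλ·cosφ2=-0.31512387, x=cosφ1·sinφ2-sinφ1·cosφ2·cosΔλ=0.02132002; θ=atan2(y, x)=-86.1295° <0 so +360° → 273.8705° ≈ 273.9°
Leg 3: φ1=0.3750573, φ2=-0.8723679, Δφ=-1.2474252, Δλ=1.0313622 rad; a=sin²(Δφ/2)+cosφ1·cosφ2·sin²(Δλ/2)=0.4866131292; c=2·atan2(√a, √(1-a))=1.544019386; dist=6371·c=9836.948 ≈ 9836.9 km; running total=36513.9 km
Leg 3 bearing: y=sinΔλ·cosφ2=0.55170642, x=cosφ1·sinφ2-sinφ1·cosφ2·cosΔλ=-0.83360854; θ=atan2(y, x)=146.5022° ≈ 146.5°
Leg 4: φ1=-0.8723679, φ2=0.1662548, Δφ=1.0386227, Δλ=0.7182937 rad; a=sin²(Δφ/2)+cosφ1·cosφ2·sin²(Δλ/2)=0.3246358813; c=2·atan2(√a, √(1-a))=1.212447701; dist=6371·c=7724.504 ≈ 7724.5 km; running total=44238.4 km
Leg 4 bearing: y=sinΔλ·cosφ2=0.64902670, x=cosφ1·sinφ2-sinφ1·cosφ2·cosΔλ=0.67509559; θ=atan2(y, x)=43.8721° ≈ 43.9°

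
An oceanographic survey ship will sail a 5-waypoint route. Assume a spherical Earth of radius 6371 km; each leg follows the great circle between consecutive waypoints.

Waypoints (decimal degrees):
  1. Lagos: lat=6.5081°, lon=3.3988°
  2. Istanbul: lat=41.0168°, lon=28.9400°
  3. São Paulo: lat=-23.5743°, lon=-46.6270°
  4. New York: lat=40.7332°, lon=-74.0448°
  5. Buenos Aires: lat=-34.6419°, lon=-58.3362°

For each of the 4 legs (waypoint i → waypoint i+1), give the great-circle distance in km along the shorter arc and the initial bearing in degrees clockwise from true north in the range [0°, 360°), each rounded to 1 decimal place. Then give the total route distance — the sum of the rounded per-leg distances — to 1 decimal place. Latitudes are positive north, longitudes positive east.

Leg 1: dist=4597.0 km, bearing=29.5°
Leg 2: dist=10582.4 km, bearing=243.0°
Leg 3: dist=7691.8 km, bearing=338.1°
Leg 4: dist=8534.2 km, bearing=166.8°
Total: 31405.4 km

Leg 1: φ1=0.1135878, φ2=0.7158782, Δφ=0.6022904, Δλ=0.4457780 rad; a=sin²(Δφ/2)+cosφ1·cosφ2·sin²(Δλ/2)=0.1246097479; c=2·atan2(√a, √(1-a))=0.721553446; dist=6371·c=4597.017 ≈ 4597.0 km; running total=4597.0 km
Leg 1 bearing: y=sinΔλ·cosφ2=0.32531764, x=cosφ1·sinφ2-sinφ1·cosφ2·cosΔλ=0.57488875; θ=atan2(y, x)=29.5046° ≈ 29.5°
Leg 2: φ1=0.7158782, φ2=-0.4114492, Δφ=-1.1273274, Δλ=-1.3188930 rad; a=sin²(Δφ/2)+cosφ1·cosφ2·sin²(Δλ/2)=0.5450524662; c=2·atan2(√a, √(1-a))=1.661023632; dist=6371·c=10582.382 ≈ 10582.4 km; running total=15179.4 km
Leg 2 bearing: y=sinΔλ·cosφ2=-0.88761593, x=cosφ1·sinφ2-sinφ1·cosφ2·cosΔλ=-0.45168470; θ=atan2(y, x)=-116.9704° <0 so +360° → 243.0296° ≈ 243.0°
Leg 3: φ1=-0.4114492, φ2=0.7109285, Δφ=1.1223776, Δλ=-0.4785309 rad; a=sin²(Δφ/2)+cosφ1·cosφ2·sin²(Δλ/2)=0.3222360843; c=2·atan2(√a, √(1-a))=1.207317593; dist=6371·c=7691.820 ≈ 7691.8 km; running total=22871.2 km
Leg 3 bearing: y=sinΔλ·cosφ2=-0.34892829, x=cosφ1·sinφ2-sinφ1·cosφ2·cosΔλ=0.86709227; θ=atan2(y, x)=-21.9204° <0 so +360° → 338.0796° ≈ 338.1°
Leg 4: φ1=0.7109285, φ2=-0.6046152, Δφ=-1.3155437, Δλ=0.2741668 rad; a=sin²(Δφ/2)+cosφ1·cosφ2·sin²(Δλ/2)=0.3853971125; c=2·atan2(√a, √(1-a))=1.339534670; dist=6371·c=8534.175 ≈ 8534.2 km; running total=31405.4 km
Leg 4 bearing: y=sinΔλ·cosφ2=0.22274752, x=cosφ1·sinφ2-sinφ1·cosφ2·cosΔλ=-0.94754855; θ=atan2(y, x)=166.7712° ≈ 166.8°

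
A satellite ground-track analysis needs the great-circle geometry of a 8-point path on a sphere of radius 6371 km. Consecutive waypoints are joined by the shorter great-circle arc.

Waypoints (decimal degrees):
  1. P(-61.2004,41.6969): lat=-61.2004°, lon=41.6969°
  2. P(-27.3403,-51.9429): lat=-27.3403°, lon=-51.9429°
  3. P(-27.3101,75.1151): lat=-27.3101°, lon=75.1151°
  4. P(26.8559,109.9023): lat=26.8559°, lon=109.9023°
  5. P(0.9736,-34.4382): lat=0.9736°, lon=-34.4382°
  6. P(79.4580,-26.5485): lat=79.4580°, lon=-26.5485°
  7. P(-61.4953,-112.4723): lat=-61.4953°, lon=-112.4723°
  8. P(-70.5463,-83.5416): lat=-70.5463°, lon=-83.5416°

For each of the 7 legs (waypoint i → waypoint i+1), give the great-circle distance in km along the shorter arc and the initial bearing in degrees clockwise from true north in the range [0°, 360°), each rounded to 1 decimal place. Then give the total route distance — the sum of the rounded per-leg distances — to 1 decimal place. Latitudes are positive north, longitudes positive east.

Leg 1: φ1=-1.0681485, φ2=-0.4771783, Δφ=0.5909702, Δλ=-1.6343228 rad; a=sin²(Δφ/2)+cosφ1·cosφ2·sin²(Δλ/2)=0.3123500087; c=2·atan2(√a, √(1-a))=1.186075934; dist=6371·c=7556.490 ≈ 7556.5 km; running total=7556.5 km
Leg 1 bearing: y=sinΔλ·cosφ2=-0.88650261, x=cosφ1·sinφ2-sinφ1·cosφ2·cosΔλ=-0.27067147; θ=atan2(y, x)=-106.9787° <0 so +360° → 253.0213° ≈ 253.0°
Leg 2: φ1=-0.4771783, φ2=-0.4766512, Δφ=0.0005271, Δλ=2.2175804 rad; a=sin²(Δφ/2)+cosφ1·cosφ2·sin²(Δλ/2)=0.6324607925; c=2·atan2(√a, √(1-a))=1.838918928; dist=6371·c=11715.752 ≈ 11715.8 km; running total=19272.3 km
Leg 2 bearing: y=sinΔλ·cosφ2=0.70907503, x=cosφ1·sinφ2-sinφ1·cosφ2·cosΔλ=-0.65347468; θ=atan2(y, x)=132.6633° ≈ 132.7°
Leg 3: φ1=-0.4766512, φ2=0.4687239, Δφ=0.9453750, Δλ=0.6071512 rad; a=sin²(Δφ/2)+cosφ1·cosφ2·sin²(Δλ/2)=0.2781178842; c=2·atan2(√a, √(1-a))=1.111001522; dist=6371·c=7078.191 ≈ 7078.2 km; running total=26350.5 km
Leg 3 bearing: y=sinΔλ·cosφ2=0.50899587, x=cosφ1·sinφ2-sinφ1·cosφ2·cosΔλ=0.73756119; θ=atan2(y, x)=34.6098° ≈ 34.6°
Leg 4: φ1=0.4687239, φ2=0.0169925, Δφ=-0.4517314, Δλ=-2.5192170 rad; a=sin²(Δφ/2)+cosφ1·cosφ2·sin²(Δλ/2)=0.8585419275; c=2·atan2(√a, √(1-a))=2.370405658; dist=6371·c=15101.854 ≈ 15101.9 km; running total=41452.4 km
Leg 4 bearing: y=sinΔλ·cosφ2=-0.58288287, x=cosφ1·sinφ2-sinφ1·cosφ2·cosΔλ=0.38214958; θ=atan2(y, x)=-56.7504° <0 so +360° → 303.2496° ≈ 303.2°
Leg 5: φ1=0.0169925, φ2=1.3868037, Δφ=1.3698112, Δλ=0.1377012 rad; a=sin²(Δφ/2)+cosφ1·cosφ2·sin²(Δλ/2)=0.4010484264; c=2·atan2(√a, √(1-a))=1.371578032; dist=6371·c=8738.324 ≈ 8738.3 km; running total=50190.7 km
Leg 5 bearing: y=sinΔλ·cosφ2=0.02511376, x=cosφ1·sinφ2-sinφ1·cosφ2·cosΔλ=0.97989981; θ=atan2(y, x)=1.4681° ≈ 1.5°
Leg 6: φ1=1.3868037, φ2=-1.0732955, Δφ=-2.4600992, Δλ=-1.4996532 rad; a=sin²(Δφ/2)+cosφ1·cosφ2·sin²(Δλ/2)=0.9288693456; c=2·atan2(√a, √(1-a))=2.601651026; dist=6371·c=16575.119 ≈ 16575.1 km; running total=66765.8 km
Leg 6 bearing: y=sinΔλ·cosφ2=-0.47602364, x=cosφ1·sinφ2-sinφ1·cosφ2·cosΔλ=-0.19412838; θ=atan2(y, x)=-112.1862° <0 so +360° → 247.8138° ≈ 247.8°
Leg 7: φ1=-1.0732955, φ2=-1.2312652, Δφ=-0.1579698, Δλ=0.5049360 rad; a=sin²(Δφ/2)+cosφ1·cosφ2·sin²(Δλ/2)=0.0161430304; c=2·atan2(√a, √(1-a))=0.254799152; dist=6371·c=1623.325 ≈ 1623.3 km; running total=68389.1 km
Leg 7 bearing: y=sinΔλ·cosφ2=0.16111099, x=cosφ1·sinφ2-sinφ1·cosφ2·cosΔλ=-0.19383751; θ=atan2(y, x)=140.2678° ≈ 140.3°

Leg 1: dist=7556.5 km, bearing=253.0°
Leg 2: dist=11715.8 km, bearing=132.7°
Leg 3: dist=7078.2 km, bearing=34.6°
Leg 4: dist=15101.9 km, bearing=303.2°
Leg 5: dist=8738.3 km, bearing=1.5°
Leg 6: dist=16575.1 km, bearing=247.8°
Leg 7: dist=1623.3 km, bearing=140.3°
Total: 68389.1 km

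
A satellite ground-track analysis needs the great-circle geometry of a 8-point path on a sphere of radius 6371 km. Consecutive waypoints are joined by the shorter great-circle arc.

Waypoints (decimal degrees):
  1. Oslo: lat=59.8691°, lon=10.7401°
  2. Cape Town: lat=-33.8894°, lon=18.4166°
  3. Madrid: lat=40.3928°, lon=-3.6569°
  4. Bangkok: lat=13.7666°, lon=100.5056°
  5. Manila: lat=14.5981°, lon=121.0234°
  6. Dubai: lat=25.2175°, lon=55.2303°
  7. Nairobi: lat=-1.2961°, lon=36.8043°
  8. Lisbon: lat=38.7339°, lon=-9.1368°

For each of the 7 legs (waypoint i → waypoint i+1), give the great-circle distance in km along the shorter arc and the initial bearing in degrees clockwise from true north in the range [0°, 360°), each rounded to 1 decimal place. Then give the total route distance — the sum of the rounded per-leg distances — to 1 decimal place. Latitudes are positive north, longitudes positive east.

Leg 1: φ1=1.0449129, φ2=-0.5914816, Δφ=-1.6363945, Δλ=0.1339802 rad; a=sin²(Δφ/2)+cosφ1·cosφ2·sin²(Δλ/2)=0.5346427957; c=2·atan2(√a, √(1-a))=1.640137472; dist=6371·c=10449.316 ≈ 10449.3 km; running total=10449.3 km
Leg 1 bearing: y=sinΔλ·cosφ2=0.11088659, x=cosφ1·sinφ2-sinφ1·cosφ2·cosΔλ=-0.99141498; θ=atan2(y, x)=173.6182° ≈ 173.6°
Leg 2: φ1=-0.5914816, φ2=0.7049874, Δφ=1.2964690, Δλ=-0.3852553 rad; a=sin²(Δφ/2)+cosφ1·cosφ2·sin²(Δλ/2)=0.3877207562; c=2·atan2(√a, √(1-a))=1.344306398; dist=6371·c=8564.576 ≈ 8564.6 km; running total=19013.9 km
Leg 2 bearing: y=sinΔλ·cosφ2=-0.28621342, x=cosφ1·sinφ2-sinφ1·cosφ2·cosΔλ=0.93148020; θ=atan2(y, x)=-17.0805° <0 so +360° → 342.9195° ≈ 342.9°
Leg 3: φ1=0.7049874, φ2=0.2402725, Δφ=-0.4647149, Δλ=1.8179786 rad; a=sin²(Δφ/2)+cosφ1·cosφ2·sin²(Δλ/2)=0.5133929556; c=2·atan2(√a, √(1-a))=1.597585442; dist=6371·c=10178.217 ≈ 10178.2 km; running total=29192.1 km
Leg 3 bearing: y=sinΔλ·cosφ2=0.94175199, x=cosφ1·sinφ2-sinφ1·cosφ2·cosΔλ=0.33523976; θ=atan2(y, x)=70.4056° ≈ 70.4°
Leg 4: φ1=0.2402725, φ2=0.2547849, Δφ=0.0145124, Δλ=0.3581032 rad; a=sin²(Δφ/2)+cosφ1·cosφ2·sin²(Δλ/2)=0.0298652804; c=2·atan2(√a, √(1-a))=0.347375420; dist=6371·c=2213.129 ≈ 2213.1 km; running total=31405.2 km
Leg 4 bearing: y=sinΔλ·cosφ2=0.33918341, x=cosφ1·sinφ2-sinφ1·cosφ2·cosΔλ=0.02912042; θ=atan2(y, x)=85.0929° ≈ 85.1°
Leg 5: φ1=0.2547849, φ2=0.4401284, Δφ=0.1853435, Δλ=-1.1483062 rad; a=sin²(Δφ/2)+cosφ1·cosφ2·sin²(Δλ/2)=0.2668189823; c=2·atan2(√a, √(1-a))=1.085622610; dist=6371·c=6916.502 ≈ 6916.5 km; running total=38321.7 km
Leg 5 bearing: y=sinΔλ·cosφ2=-0.82514763, x=cosφ1·sinφ2-sinφ1·cosφ2·cosΔλ=0.31880690; θ=atan2(y, x)=-68.8753° <0 so +360° → 291.1247° ≈ 291.1°
Leg 6: φ1=0.4401284, φ2=-0.0226212, Δφ=-0.4627496, Δλ=-0.3215944 rad; a=sin²(Δφ/2)+cosφ1·cosφ2·sin²(Δλ/2)=0.0757705501; c=2·atan2(√a, √(1-a))=0.557729660; dist=6371·c=3553.296 ≈ 3553.3 km; running total=41875.0 km
Leg 6 bearing: y=sinΔλ·cosφ2=-0.31599872, x=cosφ1·sinφ2-sinφ1·cosφ2·cosΔλ=-0.42457308; θ=atan2(y, x)=-143.3406° <0 so +360° → 216.6594° ≈ 216.7°
Leg 7: φ1=-0.0226212, φ2=0.6760341, Δφ=0.6986553, Δλ=-0.8018235 rad; a=sin²(Δφ/2)+cosφ1·cosφ2·sin²(Δλ/2)=0.2359198869; c=2·atan2(√a, √(1-a))=1.014363845; dist=6371·c=6462.512 ≈ 6462.5 km; running total=48337.5 km
Leg 7 bearing: y=sinΔλ·cosφ2=-0.56057110, x=cosφ1·sinφ2-sinφ1·cosφ2·cosΔλ=0.63781409; θ=atan2(y, x)=-41.3121° <0 so +360° → 318.6879° ≈ 318.7°

Leg 1: dist=10449.3 km, bearing=173.6°
Leg 2: dist=8564.6 km, bearing=342.9°
Leg 3: dist=10178.2 km, bearing=70.4°
Leg 4: dist=2213.1 km, bearing=85.1°
Leg 5: dist=6916.5 km, bearing=291.1°
Leg 6: dist=3553.3 km, bearing=216.7°
Leg 7: dist=6462.5 km, bearing=318.7°
Total: 48337.5 km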